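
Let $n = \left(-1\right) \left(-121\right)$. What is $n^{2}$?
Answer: $14641$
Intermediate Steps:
$n = 121$
$n^{2} = 121^{2} = 14641$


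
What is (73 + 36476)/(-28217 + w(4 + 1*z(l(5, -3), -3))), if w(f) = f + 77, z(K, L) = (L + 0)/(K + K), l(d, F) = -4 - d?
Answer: -219294/168815 ≈ -1.2990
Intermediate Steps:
z(K, L) = L/(2*K) (z(K, L) = L/((2*K)) = L*(1/(2*K)) = L/(2*K))
w(f) = 77 + f
(73 + 36476)/(-28217 + w(4 + 1*z(l(5, -3), -3))) = (73 + 36476)/(-28217 + (77 + (4 + 1*((½)*(-3)/(-4 - 1*5))))) = 36549/(-28217 + (77 + (4 + 1*((½)*(-3)/(-4 - 5))))) = 36549/(-28217 + (77 + (4 + 1*((½)*(-3)/(-9))))) = 36549/(-28217 + (77 + (4 + 1*((½)*(-3)*(-⅑))))) = 36549/(-28217 + (77 + (4 + 1*(⅙)))) = 36549/(-28217 + (77 + (4 + ⅙))) = 36549/(-28217 + (77 + 25/6)) = 36549/(-28217 + 487/6) = 36549/(-168815/6) = 36549*(-6/168815) = -219294/168815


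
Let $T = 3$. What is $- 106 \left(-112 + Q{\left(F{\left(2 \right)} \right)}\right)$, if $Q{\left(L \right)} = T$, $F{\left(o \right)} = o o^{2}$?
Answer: $11554$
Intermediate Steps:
$F{\left(o \right)} = o^{3}$
$Q{\left(L \right)} = 3$
$- 106 \left(-112 + Q{\left(F{\left(2 \right)} \right)}\right) = - 106 \left(-112 + 3\right) = \left(-106\right) \left(-109\right) = 11554$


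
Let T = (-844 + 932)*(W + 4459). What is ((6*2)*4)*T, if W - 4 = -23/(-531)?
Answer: 3336785408/177 ≈ 1.8852e+7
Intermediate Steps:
W = 2147/531 (W = 4 - 23/(-531) = 4 - 23*(-1/531) = 4 + 23/531 = 2147/531 ≈ 4.0433)
T = 208549088/531 (T = (-844 + 932)*(2147/531 + 4459) = 88*(2369876/531) = 208549088/531 ≈ 3.9275e+5)
((6*2)*4)*T = ((6*2)*4)*(208549088/531) = (12*4)*(208549088/531) = 48*(208549088/531) = 3336785408/177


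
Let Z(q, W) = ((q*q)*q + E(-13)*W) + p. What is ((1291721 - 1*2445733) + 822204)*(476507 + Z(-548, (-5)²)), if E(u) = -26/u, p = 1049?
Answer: 54446038266688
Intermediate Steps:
Z(q, W) = 1049 + q³ + 2*W (Z(q, W) = ((q*q)*q + (-26/(-13))*W) + 1049 = (q²*q + (-26*(-1/13))*W) + 1049 = (q³ + 2*W) + 1049 = 1049 + q³ + 2*W)
((1291721 - 1*2445733) + 822204)*(476507 + Z(-548, (-5)²)) = ((1291721 - 1*2445733) + 822204)*(476507 + (1049 + (-548)³ + 2*(-5)²)) = ((1291721 - 2445733) + 822204)*(476507 + (1049 - 164566592 + 2*25)) = (-1154012 + 822204)*(476507 + (1049 - 164566592 + 50)) = -331808*(476507 - 164565493) = -331808*(-164088986) = 54446038266688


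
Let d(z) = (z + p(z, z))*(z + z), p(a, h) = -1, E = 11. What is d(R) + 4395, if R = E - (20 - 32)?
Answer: 5407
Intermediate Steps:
R = 23 (R = 11 - (20 - 32) = 11 - 1*(-12) = 11 + 12 = 23)
d(z) = 2*z*(-1 + z) (d(z) = (z - 1)*(z + z) = (-1 + z)*(2*z) = 2*z*(-1 + z))
d(R) + 4395 = 2*23*(-1 + 23) + 4395 = 2*23*22 + 4395 = 1012 + 4395 = 5407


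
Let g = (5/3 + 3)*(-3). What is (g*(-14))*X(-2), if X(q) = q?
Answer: -392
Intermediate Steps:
g = -14 (g = (5*(1/3) + 3)*(-3) = (5/3 + 3)*(-3) = (14/3)*(-3) = -14)
(g*(-14))*X(-2) = -14*(-14)*(-2) = 196*(-2) = -392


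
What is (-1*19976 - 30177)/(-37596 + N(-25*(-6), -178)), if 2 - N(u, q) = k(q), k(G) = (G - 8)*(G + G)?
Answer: 50153/103810 ≈ 0.48312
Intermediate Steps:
k(G) = 2*G*(-8 + G) (k(G) = (-8 + G)*(2*G) = 2*G*(-8 + G))
N(u, q) = 2 - 2*q*(-8 + q)
(-1*19976 - 30177)/(-37596 + N(-25*(-6), -178)) = (-1*19976 - 30177)/(-37596 + (2 - 2*(-178)*(-8 - 178))) = (-19976 - 30177)/(-37596 + (2 - 2*(-178)*(-186))) = -50153/(-37596 + (2 - 66216)) = -50153/(-37596 - 66214) = -50153/(-103810) = -50153*(-1/103810) = 50153/103810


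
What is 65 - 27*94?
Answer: -2473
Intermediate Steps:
65 - 27*94 = 65 - 2538 = -2473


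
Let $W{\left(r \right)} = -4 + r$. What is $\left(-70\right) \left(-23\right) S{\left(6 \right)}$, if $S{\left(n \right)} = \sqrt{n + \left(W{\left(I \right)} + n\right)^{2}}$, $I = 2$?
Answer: $1610 \sqrt{22} \approx 7551.6$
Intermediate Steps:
$S{\left(n \right)} = \sqrt{n + \left(-2 + n\right)^{2}}$ ($S{\left(n \right)} = \sqrt{n + \left(\left(-4 + 2\right) + n\right)^{2}} = \sqrt{n + \left(-2 + n\right)^{2}}$)
$\left(-70\right) \left(-23\right) S{\left(6 \right)} = \left(-70\right) \left(-23\right) \sqrt{6 + \left(-2 + 6\right)^{2}} = 1610 \sqrt{6 + 4^{2}} = 1610 \sqrt{6 + 16} = 1610 \sqrt{22}$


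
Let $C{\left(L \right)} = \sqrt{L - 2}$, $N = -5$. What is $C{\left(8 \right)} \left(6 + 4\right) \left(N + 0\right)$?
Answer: $- 50 \sqrt{6} \approx -122.47$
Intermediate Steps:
$C{\left(L \right)} = \sqrt{-2 + L}$
$C{\left(8 \right)} \left(6 + 4\right) \left(N + 0\right) = \sqrt{-2 + 8} \left(6 + 4\right) \left(-5 + 0\right) = \sqrt{6} \cdot 10 \left(-5\right) = \sqrt{6} \left(-50\right) = - 50 \sqrt{6}$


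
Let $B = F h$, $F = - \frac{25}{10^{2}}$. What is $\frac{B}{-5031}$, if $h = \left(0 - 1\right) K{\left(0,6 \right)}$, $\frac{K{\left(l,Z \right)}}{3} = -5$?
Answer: $\frac{5}{6708} \approx 0.00074538$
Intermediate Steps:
$K{\left(l,Z \right)} = -15$ ($K{\left(l,Z \right)} = 3 \left(-5\right) = -15$)
$h = 15$ ($h = \left(0 - 1\right) \left(-15\right) = \left(-1\right) \left(-15\right) = 15$)
$F = - \frac{1}{4}$ ($F = - \frac{25}{100} = \left(-25\right) \frac{1}{100} = - \frac{1}{4} \approx -0.25$)
$B = - \frac{15}{4}$ ($B = \left(- \frac{1}{4}\right) 15 = - \frac{15}{4} \approx -3.75$)
$\frac{B}{-5031} = - \frac{15}{4 \left(-5031\right)} = \left(- \frac{15}{4}\right) \left(- \frac{1}{5031}\right) = \frac{5}{6708}$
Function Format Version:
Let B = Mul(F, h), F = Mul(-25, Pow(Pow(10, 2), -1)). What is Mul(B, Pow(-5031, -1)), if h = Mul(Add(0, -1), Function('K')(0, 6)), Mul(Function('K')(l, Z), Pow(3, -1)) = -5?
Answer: Rational(5, 6708) ≈ 0.00074538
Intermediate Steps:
Function('K')(l, Z) = -15 (Function('K')(l, Z) = Mul(3, -5) = -15)
h = 15 (h = Mul(Add(0, -1), -15) = Mul(-1, -15) = 15)
F = Rational(-1, 4) (F = Mul(-25, Pow(100, -1)) = Mul(-25, Rational(1, 100)) = Rational(-1, 4) ≈ -0.25000)
B = Rational(-15, 4) (B = Mul(Rational(-1, 4), 15) = Rational(-15, 4) ≈ -3.7500)
Mul(B, Pow(-5031, -1)) = Mul(Rational(-15, 4), Pow(-5031, -1)) = Mul(Rational(-15, 4), Rational(-1, 5031)) = Rational(5, 6708)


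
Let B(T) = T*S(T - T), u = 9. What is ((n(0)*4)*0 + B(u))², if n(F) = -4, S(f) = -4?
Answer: 1296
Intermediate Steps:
B(T) = -4*T (B(T) = T*(-4) = -4*T)
((n(0)*4)*0 + B(u))² = (-4*4*0 - 4*9)² = (-16*0 - 36)² = (0 - 36)² = (-36)² = 1296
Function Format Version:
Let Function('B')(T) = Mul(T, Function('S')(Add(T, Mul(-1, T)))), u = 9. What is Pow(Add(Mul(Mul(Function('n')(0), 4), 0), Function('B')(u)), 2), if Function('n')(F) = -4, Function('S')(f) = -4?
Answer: 1296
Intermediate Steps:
Function('B')(T) = Mul(-4, T) (Function('B')(T) = Mul(T, -4) = Mul(-4, T))
Pow(Add(Mul(Mul(Function('n')(0), 4), 0), Function('B')(u)), 2) = Pow(Add(Mul(Mul(-4, 4), 0), Mul(-4, 9)), 2) = Pow(Add(Mul(-16, 0), -36), 2) = Pow(Add(0, -36), 2) = Pow(-36, 2) = 1296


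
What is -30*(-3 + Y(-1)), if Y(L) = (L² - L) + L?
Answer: 60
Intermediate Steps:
Y(L) = L²
-30*(-3 + Y(-1)) = -30*(-3 + (-1)²) = -30*(-3 + 1) = -30*(-2) = 60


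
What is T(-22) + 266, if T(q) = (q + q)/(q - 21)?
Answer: 11482/43 ≈ 267.02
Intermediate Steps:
T(q) = 2*q/(-21 + q) (T(q) = (2*q)/(-21 + q) = 2*q/(-21 + q))
T(-22) + 266 = 2*(-22)/(-21 - 22) + 266 = 2*(-22)/(-43) + 266 = 2*(-22)*(-1/43) + 266 = 44/43 + 266 = 11482/43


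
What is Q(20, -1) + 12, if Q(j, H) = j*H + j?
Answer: 12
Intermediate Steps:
Q(j, H) = j + H*j (Q(j, H) = H*j + j = j + H*j)
Q(20, -1) + 12 = 20*(1 - 1) + 12 = 20*0 + 12 = 0 + 12 = 12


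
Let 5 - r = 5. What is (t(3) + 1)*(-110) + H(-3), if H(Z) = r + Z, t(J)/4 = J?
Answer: -1433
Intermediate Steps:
r = 0 (r = 5 - 1*5 = 5 - 5 = 0)
t(J) = 4*J
H(Z) = Z (H(Z) = 0 + Z = Z)
(t(3) + 1)*(-110) + H(-3) = (4*3 + 1)*(-110) - 3 = (12 + 1)*(-110) - 3 = 13*(-110) - 3 = -1430 - 3 = -1433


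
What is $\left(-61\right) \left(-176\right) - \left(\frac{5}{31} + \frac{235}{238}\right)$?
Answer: $\frac{79201733}{7378} \approx 10735.0$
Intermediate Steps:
$\left(-61\right) \left(-176\right) - \left(\frac{5}{31} + \frac{235}{238}\right) = 10736 - \frac{8475}{7378} = \frac{79201733}{7378}$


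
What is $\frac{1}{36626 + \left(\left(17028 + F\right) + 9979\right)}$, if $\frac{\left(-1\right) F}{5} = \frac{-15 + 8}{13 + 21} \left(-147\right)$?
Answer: $\frac{34}{2158377} \approx 1.5753 \cdot 10^{-5}$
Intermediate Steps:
$F = - \frac{5145}{34}$ ($F = - 5 \frac{-15 + 8}{13 + 21} \left(-147\right) = - 5 - \frac{7}{34} \left(-147\right) = - 5 \left(-7\right) \frac{1}{34} \left(-147\right) = - 5 \left(\left(- \frac{7}{34}\right) \left(-147\right)\right) = \left(-5\right) \frac{1029}{34} = - \frac{5145}{34} \approx -151.32$)
$\frac{1}{36626 + \left(\left(17028 + F\right) + 9979\right)} = \frac{1}{36626 + \left(\left(17028 - \frac{5145}{34}\right) + 9979\right)} = \frac{1}{36626 + \left(\frac{573807}{34} + 9979\right)} = \frac{1}{36626 + \frac{913093}{34}} = \frac{1}{\frac{2158377}{34}} = \frac{34}{2158377}$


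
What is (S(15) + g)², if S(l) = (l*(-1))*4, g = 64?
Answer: 16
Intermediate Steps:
S(l) = -4*l (S(l) = -l*4 = -4*l)
(S(15) + g)² = (-4*15 + 64)² = (-60 + 64)² = 4² = 16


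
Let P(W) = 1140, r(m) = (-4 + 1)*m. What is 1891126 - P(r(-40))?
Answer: 1889986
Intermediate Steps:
r(m) = -3*m
1891126 - P(r(-40)) = 1891126 - 1*1140 = 1891126 - 1140 = 1889986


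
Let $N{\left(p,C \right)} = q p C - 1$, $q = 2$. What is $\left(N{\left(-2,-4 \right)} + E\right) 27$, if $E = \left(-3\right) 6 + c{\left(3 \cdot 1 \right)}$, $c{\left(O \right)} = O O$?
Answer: $162$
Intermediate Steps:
$c{\left(O \right)} = O^{2}$
$N{\left(p,C \right)} = -1 + 2 C p$ ($N{\left(p,C \right)} = 2 p C - 1 = 2 C p - 1 = -1 + 2 C p$)
$E = -9$ ($E = \left(-3\right) 6 + \left(3 \cdot 1\right)^{2} = -18 + 3^{2} = -18 + 9 = -9$)
$\left(N{\left(-2,-4 \right)} + E\right) 27 = \left(\left(-1 + 2 \left(-4\right) \left(-2\right)\right) - 9\right) 27 = \left(\left(-1 + 16\right) - 9\right) 27 = \left(15 - 9\right) 27 = 6 \cdot 27 = 162$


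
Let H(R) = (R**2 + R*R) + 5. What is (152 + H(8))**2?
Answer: 81225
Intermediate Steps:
H(R) = 5 + 2*R**2 (H(R) = (R**2 + R**2) + 5 = 2*R**2 + 5 = 5 + 2*R**2)
(152 + H(8))**2 = (152 + (5 + 2*8**2))**2 = (152 + (5 + 2*64))**2 = (152 + (5 + 128))**2 = (152 + 133)**2 = 285**2 = 81225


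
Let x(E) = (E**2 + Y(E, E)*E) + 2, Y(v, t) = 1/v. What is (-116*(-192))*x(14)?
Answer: 4432128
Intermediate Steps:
x(E) = 3 + E**2 (x(E) = (E**2 + E/E) + 2 = (E**2 + 1) + 2 = (1 + E**2) + 2 = 3 + E**2)
(-116*(-192))*x(14) = (-116*(-192))*(3 + 14**2) = 22272*(3 + 196) = 22272*199 = 4432128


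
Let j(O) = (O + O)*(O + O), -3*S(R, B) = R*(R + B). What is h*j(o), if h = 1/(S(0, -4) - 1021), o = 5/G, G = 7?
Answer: -100/50029 ≈ -0.0019988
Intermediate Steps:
S(R, B) = -R*(B + R)/3 (S(R, B) = -R*(R + B)/3 = -R*(B + R)/3)
o = 5/7 ≈ 0.71429
h = -1/1021 (h = 1/(-1/3*0*(-4 + 0) - 1021) = 1/(-1/3*0*(-4) - 1021) = 1/(0 - 1021) = 1/(-1021) = -1/1021 ≈ -0.00097943)
j(O) = 4*O**2 (j(O) = (2*O)*(2*O) = 4*O**2)
h*j(o) = -4*(5/7)**2/1021 = -4*25/(1021*49) = -1/1021*100/49 = -100/50029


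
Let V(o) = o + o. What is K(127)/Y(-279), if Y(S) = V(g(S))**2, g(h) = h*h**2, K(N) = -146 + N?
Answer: -19/1886623374937284 ≈ -1.0071e-14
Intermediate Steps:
g(h) = h**3
V(o) = 2*o
Y(S) = 4*S**6 (Y(S) = (2*S**3)**2 = 4*S**6)
K(127)/Y(-279) = (-146 + 127)/((4*(-279)**6)) = -19/(4*471655843734321) = -19/1886623374937284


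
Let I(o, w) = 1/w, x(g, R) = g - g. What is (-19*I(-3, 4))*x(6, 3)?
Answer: 0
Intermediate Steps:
x(g, R) = 0
(-19*I(-3, 4))*x(6, 3) = -19/4*0 = 0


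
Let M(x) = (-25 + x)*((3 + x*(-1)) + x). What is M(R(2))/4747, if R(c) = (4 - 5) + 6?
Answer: -60/4747 ≈ -0.012640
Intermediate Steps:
R(c) = 5 (R(c) = -1 + 6 = 5)
M(x) = -75 + 3*x (M(x) = (-25 + x)*((3 - x) + x) = (-25 + x)*3 = -75 + 3*x)
M(R(2))/4747 = (-75 + 3*5)/4747 = (-75 + 15)*(1/4747) = -60*1/4747 = -60/4747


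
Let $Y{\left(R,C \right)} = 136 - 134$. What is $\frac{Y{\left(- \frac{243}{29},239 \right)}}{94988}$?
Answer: $\frac{1}{47494} \approx 2.1055 \cdot 10^{-5}$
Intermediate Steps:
$Y{\left(R,C \right)} = 2$
$\frac{Y{\left(- \frac{243}{29},239 \right)}}{94988} = \frac{2}{94988} = 2 \cdot \frac{1}{94988} = \frac{1}{47494}$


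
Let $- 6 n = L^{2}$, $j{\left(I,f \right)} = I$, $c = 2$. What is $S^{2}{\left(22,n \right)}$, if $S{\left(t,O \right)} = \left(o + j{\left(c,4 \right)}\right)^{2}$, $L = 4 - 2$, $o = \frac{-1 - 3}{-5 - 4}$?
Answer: $\frac{234256}{6561} \approx 35.704$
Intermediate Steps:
$o = \frac{4}{9}$ ($o = - \frac{4}{-9} = \left(-4\right) \left(- \frac{1}{9}\right) = \frac{4}{9} \approx 0.44444$)
$L = 2$
$n = - \frac{2}{3}$ ($n = - \frac{2^{2}}{6} = \left(- \frac{1}{6}\right) 4 = - \frac{2}{3} \approx -0.66667$)
$S{\left(t,O \right)} = \frac{484}{81}$ ($S{\left(t,O \right)} = \left(\frac{4}{9} + 2\right)^{2} = \left(\frac{22}{9}\right)^{2} = \frac{484}{81}$)
$S^{2}{\left(22,n \right)} = \left(\frac{484}{81}\right)^{2} = \frac{234256}{6561}$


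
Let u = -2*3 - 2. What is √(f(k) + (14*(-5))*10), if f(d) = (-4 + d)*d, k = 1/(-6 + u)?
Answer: I*√137143/14 ≈ 26.452*I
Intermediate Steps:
u = -8 (u = -6 - 2 = -8)
k = -1/14 (k = 1/(-6 - 8) = 1/(-14) = -1/14 ≈ -0.071429)
f(d) = d*(-4 + d)
√(f(k) + (14*(-5))*10) = √(-(-4 - 1/14)/14 + (14*(-5))*10) = √(-1/14*(-57/14) - 70*10) = √(57/196 - 700) = √(-137143/196) = I*√137143/14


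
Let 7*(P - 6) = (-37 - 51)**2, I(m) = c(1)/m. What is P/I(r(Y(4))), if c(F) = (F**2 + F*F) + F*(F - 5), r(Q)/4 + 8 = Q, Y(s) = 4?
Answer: 62288/7 ≈ 8898.3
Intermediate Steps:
r(Q) = -32 + 4*Q
c(F) = 2*F**2 + F*(-5 + F) (c(F) = (F**2 + F**2) + F*(-5 + F) = 2*F**2 + F*(-5 + F))
I(m) = -2/m (I(m) = (1*(-5 + 3*1))/m = (1*(-5 + 3))/m = (1*(-2))/m = -2/m)
P = 7786/7 (P = 6 + (-37 - 51)**2/7 = 6 + (1/7)*(-88)**2 = 6 + (1/7)*7744 = 6 + 7744/7 = 7786/7 ≈ 1112.3)
P/I(r(Y(4))) = 7786/(7*((-2/(-32 + 4*4)))) = 7786/(7*((-2/(-32 + 16)))) = 7786/(7*((-2/(-16)))) = 7786/(7*((-2*(-1/16)))) = 7786/(7*(1/8)) = (7786/7)*8 = 62288/7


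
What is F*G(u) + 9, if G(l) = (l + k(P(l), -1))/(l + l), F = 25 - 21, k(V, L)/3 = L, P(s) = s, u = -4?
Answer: 25/2 ≈ 12.500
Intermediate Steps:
k(V, L) = 3*L
F = 4
G(l) = (-3 + l)/(2*l) (G(l) = (l + 3*(-1))/(l + l) = (l - 3)/((2*l)) = (-3 + l)*(1/(2*l)) = (-3 + l)/(2*l))
F*G(u) + 9 = 4*((1/2)*(-3 - 4)/(-4)) + 9 = 4*((1/2)*(-1/4)*(-7)) + 9 = 4*(7/8) + 9 = 7/2 + 9 = 25/2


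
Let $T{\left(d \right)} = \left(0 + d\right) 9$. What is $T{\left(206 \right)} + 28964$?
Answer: $30818$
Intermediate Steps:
$T{\left(d \right)} = 9 d$ ($T{\left(d \right)} = d 9 = 9 d$)
$T{\left(206 \right)} + 28964 = 9 \cdot 206 + 28964 = 1854 + 28964 = 30818$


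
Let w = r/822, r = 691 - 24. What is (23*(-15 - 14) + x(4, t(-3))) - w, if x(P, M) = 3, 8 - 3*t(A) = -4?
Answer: -546475/822 ≈ -664.81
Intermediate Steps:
t(A) = 4 (t(A) = 8/3 - 1/3*(-4) = 8/3 + 4/3 = 4)
r = 667
w = 667/822 ≈ 0.81144
(23*(-15 - 14) + x(4, t(-3))) - w = (23*(-15 - 14) + 3) - 1*667/822 = (23*(-29) + 3) - 667/822 = (-667 + 3) - 667/822 = -664 - 667/822 = -546475/822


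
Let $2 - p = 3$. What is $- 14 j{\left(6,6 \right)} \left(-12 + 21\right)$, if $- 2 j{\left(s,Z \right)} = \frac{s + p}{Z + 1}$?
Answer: $45$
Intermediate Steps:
$p = -1$ ($p = 2 - 3 = -1$)
$j{\left(s,Z \right)} = - \frac{-1 + s}{2 \left(1 + Z\right)}$ ($j{\left(s,Z \right)} = - \frac{\left(s - 1\right) \frac{1}{Z + 1}}{2} = - \frac{\left(-1 + s\right) \frac{1}{1 + Z}}{2} = - \frac{\frac{1}{1 + Z} \left(-1 + s\right)}{2} = - \frac{-1 + s}{2 \left(1 + Z\right)}$)
$- 14 j{\left(6,6 \right)} \left(-12 + 21\right) = - 14 \frac{1 - 6}{2 \left(1 + 6\right)} \left(-12 + 21\right) = - 14 \frac{1 - 6}{2 \cdot 7} \cdot 9 = - 14 \cdot \frac{1}{2} \cdot \frac{1}{7} \left(-5\right) 9 = \left(-14\right) \left(- \frac{5}{14}\right) 9 = 5 \cdot 9 = 45$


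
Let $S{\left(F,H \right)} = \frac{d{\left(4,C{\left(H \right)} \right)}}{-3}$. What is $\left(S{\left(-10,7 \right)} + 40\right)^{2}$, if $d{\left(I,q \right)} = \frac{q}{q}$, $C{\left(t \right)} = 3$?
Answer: $\frac{14161}{9} \approx 1573.4$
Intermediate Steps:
$d{\left(I,q \right)} = 1$
$S{\left(F,H \right)} = - \frac{1}{3}$ ($S{\left(F,H \right)} = 1 \frac{1}{-3} = 1 \left(- \frac{1}{3}\right) = - \frac{1}{3}$)
$\left(S{\left(-10,7 \right)} + 40\right)^{2} = \left(- \frac{1}{3} + 40\right)^{2} = \left(\frac{119}{3}\right)^{2} = \frac{14161}{9}$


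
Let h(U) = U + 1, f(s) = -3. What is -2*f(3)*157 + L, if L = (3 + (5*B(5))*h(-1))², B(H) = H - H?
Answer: 951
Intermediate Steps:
B(H) = 0
h(U) = 1 + U
L = 9 (L = (3 + (5*0)*(1 - 1))² = (3 + 0*0)² = (3 + 0)² = 3² = 9)
-2*f(3)*157 + L = -2*(-3)*157 + 9 = 6*157 + 9 = 942 + 9 = 951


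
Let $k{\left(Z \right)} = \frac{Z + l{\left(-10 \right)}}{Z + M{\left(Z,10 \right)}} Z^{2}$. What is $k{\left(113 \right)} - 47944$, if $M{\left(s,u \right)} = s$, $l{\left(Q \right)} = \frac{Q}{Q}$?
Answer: $-41503$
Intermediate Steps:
$l{\left(Q \right)} = 1$
$k{\left(Z \right)} = \frac{Z \left(1 + Z\right)}{2}$ ($k{\left(Z \right)} = \frac{Z + 1}{Z + Z} Z^{2} = \frac{1 + Z}{2 Z} Z^{2} = \frac{Z \left(1 + Z\right)}{2}$)
$k{\left(113 \right)} - 47944 = \frac{1}{2} \cdot 113 \left(1 + 113\right) - 47944 = \frac{1}{2} \cdot 113 \cdot 114 - 47944 = 6441 - 47944 = -41503$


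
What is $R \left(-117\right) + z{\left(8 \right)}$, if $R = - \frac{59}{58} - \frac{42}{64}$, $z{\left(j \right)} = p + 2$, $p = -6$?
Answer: $\frac{177989}{928} \approx 191.8$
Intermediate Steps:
$z{\left(j \right)} = -4$ ($z{\left(j \right)} = -6 + 2 = -4$)
$R = - \frac{1553}{928}$ ($R = \left(-59\right) \frac{1}{58} - \frac{21}{32} = - \frac{59}{58} - \frac{21}{32} = - \frac{1553}{928} \approx -1.6735$)
$R \left(-117\right) + z{\left(8 \right)} = \left(- \frac{1553}{928}\right) \left(-117\right) - 4 = \frac{181701}{928} - 4 = \frac{177989}{928}$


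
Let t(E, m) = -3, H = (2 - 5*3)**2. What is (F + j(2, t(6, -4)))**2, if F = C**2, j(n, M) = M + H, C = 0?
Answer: 27556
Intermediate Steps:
H = 169 (H = (2 - 15)**2 = (-13)**2 = 169)
j(n, M) = 169 + M (j(n, M) = M + 169 = 169 + M)
F = 0 (F = 0**2 = 0)
(F + j(2, t(6, -4)))**2 = (0 + (169 - 3))**2 = (0 + 166)**2 = 166**2 = 27556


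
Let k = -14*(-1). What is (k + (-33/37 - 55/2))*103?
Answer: -109695/74 ≈ -1482.4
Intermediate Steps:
k = 14
(k + (-33/37 - 55/2))*103 = (14 + (-33/37 - 55/2))*103 = (14 - 2101/74)*103 = -1065/74*103 = -109695/74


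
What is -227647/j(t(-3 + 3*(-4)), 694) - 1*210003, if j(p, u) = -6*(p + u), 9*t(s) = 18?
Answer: -876744881/4176 ≈ -2.0995e+5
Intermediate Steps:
t(s) = 2 (t(s) = (1/9)*18 = 2)
j(p, u) = -6*p - 6*u
-227647/j(t(-3 + 3*(-4)), 694) - 1*210003 = -227647/(-6*2 - 6*694) - 1*210003 = -227647/(-12 - 4164) - 210003 = -227647/(-4176) - 210003 = -227647*(-1/4176) - 210003 = 227647/4176 - 210003 = -876744881/4176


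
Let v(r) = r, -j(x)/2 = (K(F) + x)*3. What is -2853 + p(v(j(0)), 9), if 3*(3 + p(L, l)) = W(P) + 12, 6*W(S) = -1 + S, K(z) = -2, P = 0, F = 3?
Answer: -51337/18 ≈ -2852.1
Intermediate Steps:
W(S) = -⅙ + S/6 (W(S) = (-1 + S)/6 = -⅙ + S/6)
j(x) = 12 - 6*x (j(x) = -2*(-2 + x)*3 = -2*(-6 + 3*x) = 12 - 6*x)
p(L, l) = 17/18 (p(L, l) = -3 + ((-⅙ + (⅙)*0) + 12)/3 = -3 + ((-⅙ + 0) + 12)/3 = -3 + (-⅙ + 12)/3 = -3 + (⅓)*(71/6) = -3 + 71/18 = 17/18)
-2853 + p(v(j(0)), 9) = -2853 + 17/18 = -51337/18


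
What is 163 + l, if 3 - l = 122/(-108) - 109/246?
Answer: 185503/1107 ≈ 167.57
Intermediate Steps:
l = 5062/1107 (l = 3 - (122/(-108) - 109/246) = 3 - (122*(-1/108) - 109*1/246) = 3 - (-61/54 - 109/246) = 3 - 1*(-1741/1107) = 3 + 1741/1107 = 5062/1107 ≈ 4.5727)
163 + l = 163 + 5062/1107 = 185503/1107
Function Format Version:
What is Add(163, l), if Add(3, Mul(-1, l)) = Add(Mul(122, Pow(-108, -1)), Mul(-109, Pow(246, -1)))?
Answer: Rational(185503, 1107) ≈ 167.57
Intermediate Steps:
l = Rational(5062, 1107) (l = Add(3, Mul(-1, Add(Mul(122, Pow(-108, -1)), Mul(-109, Pow(246, -1))))) = Add(3, Mul(-1, Add(Mul(122, Rational(-1, 108)), Mul(-109, Rational(1, 246))))) = Add(3, Mul(-1, Add(Rational(-61, 54), Rational(-109, 246)))) = Add(3, Mul(-1, Rational(-1741, 1107))) = Add(3, Rational(1741, 1107)) = Rational(5062, 1107) ≈ 4.5727)
Add(163, l) = Add(163, Rational(5062, 1107)) = Rational(185503, 1107)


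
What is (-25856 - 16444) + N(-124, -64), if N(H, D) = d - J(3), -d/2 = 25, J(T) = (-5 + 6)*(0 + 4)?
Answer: -42354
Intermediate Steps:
J(T) = 4 (J(T) = 1*4 = 4)
d = -50 (d = -2*25 = -50)
N(H, D) = -54 (N(H, D) = -50 - 1*4 = -50 - 4 = -54)
(-25856 - 16444) + N(-124, -64) = (-25856 - 16444) - 54 = -42300 - 54 = -42354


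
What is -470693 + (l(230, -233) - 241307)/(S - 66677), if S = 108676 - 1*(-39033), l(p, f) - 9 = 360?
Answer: -19070718057/40516 ≈ -4.7070e+5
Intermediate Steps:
l(p, f) = 369 (l(p, f) = 9 + 360 = 369)
S = 147709 (S = 108676 + 39033 = 147709)
-470693 + (l(230, -233) - 241307)/(S - 66677) = -470693 + (369 - 241307)/(147709 - 66677) = -470693 - 240938/81032 = -470693 - 240938*1/81032 = -470693 - 120469/40516 = -19070718057/40516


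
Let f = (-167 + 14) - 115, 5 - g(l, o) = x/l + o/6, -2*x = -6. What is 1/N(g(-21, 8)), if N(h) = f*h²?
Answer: -441/1715200 ≈ -0.00025711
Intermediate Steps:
x = 3 (x = -½*(-6) = 3)
g(l, o) = 5 - 3/l - o/6 (g(l, o) = 5 - (3/l + o/6) = 5 + (-3/l - o/6) = 5 - 3/l - o/6)
f = -268 (f = -153 - 115 = -268)
N(h) = -268*h²
1/N(g(-21, 8)) = 1/(-268*(5 - 3/(-21) - ⅙*8)²) = 1/(-268*(5 - 3*(-1/21) - 4/3)²) = 1/(-268*(5 + ⅐ - 4/3)²) = 1/(-268*(80/21)²) = 1/(-268*6400/441) = 1/(-1715200/441) = -441/1715200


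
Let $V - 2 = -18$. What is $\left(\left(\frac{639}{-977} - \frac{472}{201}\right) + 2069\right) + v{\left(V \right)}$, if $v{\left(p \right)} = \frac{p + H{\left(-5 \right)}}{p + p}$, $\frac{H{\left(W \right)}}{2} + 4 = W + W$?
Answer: $\frac{3247875587}{1571016} \approx 2067.4$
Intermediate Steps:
$V = -16$ ($V = 2 - 18 = -16$)
$H{\left(W \right)} = -8 + 4 W$ ($H{\left(W \right)} = -8 + 2 \left(W + W\right) = -8 + 2 \cdot 2 W = -8 + 4 W$)
$v{\left(p \right)} = \frac{-28 + p}{2 p}$ ($v{\left(p \right)} = \frac{p + \left(-8 + 4 \left(-5\right)\right)}{p + p} = \frac{p - 28}{2 p} = \left(p - 28\right) \frac{1}{2 p} = \left(-28 + p\right) \frac{1}{2 p} = \frac{-28 + p}{2 p}$)
$\left(\left(\frac{639}{-977} - \frac{472}{201}\right) + 2069\right) + v{\left(V \right)} = \left(\left(\frac{639}{-977} - \frac{472}{201}\right) + 2069\right) + \frac{-28 - 16}{2 \left(-16\right)} = \left(\left(639 \left(- \frac{1}{977}\right) - \frac{472}{201}\right) + 2069\right) + \frac{1}{2} \left(- \frac{1}{16}\right) \left(-44\right) = \left(\left(- \frac{639}{977} - \frac{472}{201}\right) + 2069\right) + \frac{11}{8} = \left(- \frac{589583}{196377} + 2069\right) + \frac{11}{8} = \frac{405714430}{196377} + \frac{11}{8} = \frac{3247875587}{1571016}$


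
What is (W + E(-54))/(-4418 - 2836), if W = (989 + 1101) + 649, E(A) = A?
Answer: -895/2418 ≈ -0.37014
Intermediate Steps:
W = 2739 (W = 2090 + 649 = 2739)
(W + E(-54))/(-4418 - 2836) = (2739 - 54)/(-4418 - 2836) = 2685/(-7254) = 2685*(-1/7254) = -895/2418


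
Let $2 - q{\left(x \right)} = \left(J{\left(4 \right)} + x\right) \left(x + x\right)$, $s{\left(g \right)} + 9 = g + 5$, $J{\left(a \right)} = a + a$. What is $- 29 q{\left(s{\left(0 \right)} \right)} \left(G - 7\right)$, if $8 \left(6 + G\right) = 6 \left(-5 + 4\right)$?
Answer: $\frac{27115}{2} \approx 13558.0$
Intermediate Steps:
$J{\left(a \right)} = 2 a$
$G = - \frac{27}{4}$ ($G = -6 + \frac{6 \left(-5 + 4\right)}{8} = -6 + \frac{6 \left(-1\right)}{8} = -6 + \frac{1}{8} \left(-6\right) = -6 - \frac{3}{4} = - \frac{27}{4} \approx -6.75$)
$s{\left(g \right)} = -4 + g$ ($s{\left(g \right)} = -9 + \left(g + 5\right) = -9 + \left(5 + g\right) = -4 + g$)
$q{\left(x \right)} = 2 - 2 x \left(8 + x\right)$ ($q{\left(x \right)} = 2 - \left(2 \cdot 4 + x\right) \left(x + x\right) = 2 - \left(8 + x\right) 2 x = 2 - 2 x \left(8 + x\right)$)
$- 29 q{\left(s{\left(0 \right)} \right)} \left(G - 7\right) = - 29 \left(2 - 16 \left(-4 + 0\right) - 2 \left(-4 + 0\right)^{2}\right) \left(- \frac{27}{4} - 7\right) = - 29 \left(2 - -64 - 2 \left(-4\right)^{2}\right) \left(- \frac{55}{4}\right) = - 29 \left(2 + 64 - 32\right) \left(- \frac{55}{4}\right) = \left(-29\right) 34 \left(- \frac{55}{4}\right) = \left(-986\right) \left(- \frac{55}{4}\right) = \frac{27115}{2}$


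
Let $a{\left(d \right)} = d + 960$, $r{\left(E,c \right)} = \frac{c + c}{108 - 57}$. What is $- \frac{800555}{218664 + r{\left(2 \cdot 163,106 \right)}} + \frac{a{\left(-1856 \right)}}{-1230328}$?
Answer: $- \frac{6277776821743}{1715088920116} \approx -3.6603$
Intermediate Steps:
$r{\left(E,c \right)} = \frac{2 c}{51}$
$a{\left(d \right)} = 960 + d$
$- \frac{800555}{218664 + r{\left(2 \cdot 163,106 \right)}} + \frac{a{\left(-1856 \right)}}{-1230328} = - \frac{800555}{218664 + \frac{2}{51} \cdot 106} + \frac{960 - 1856}{-1230328} = - \frac{800555}{218664 + \frac{212}{51}} - - \frac{112}{153791} = - \frac{800555}{\frac{11152076}{51}} + \frac{112}{153791} = \left(-800555\right) \frac{51}{11152076} + \frac{112}{153791} = - \frac{40828305}{11152076} + \frac{112}{153791} = - \frac{6277776821743}{1715088920116}$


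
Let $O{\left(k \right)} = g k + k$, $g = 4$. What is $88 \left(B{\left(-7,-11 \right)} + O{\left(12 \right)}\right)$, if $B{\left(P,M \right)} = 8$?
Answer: $5984$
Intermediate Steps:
$O{\left(k \right)} = 5 k$ ($O{\left(k \right)} = 4 k + k = 5 k$)
$88 \left(B{\left(-7,-11 \right)} + O{\left(12 \right)}\right) = 88 \left(8 + 5 \cdot 12\right) = 88 \left(8 + 60\right) = 88 \cdot 68 = 5984$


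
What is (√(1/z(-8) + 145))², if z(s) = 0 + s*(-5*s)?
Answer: 46399/320 ≈ 145.00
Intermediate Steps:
z(s) = -5*s² (z(s) = 0 - 5*s² = -5*s²)
(√(1/z(-8) + 145))² = (√(1/(-5*(-8)²) + 145))² = (√(1/(-5*64) + 145))² = (√(1/(-320) + 145))² = (√(-1/320 + 145))² = (√(46399/320))² = (√231995/40)² = 46399/320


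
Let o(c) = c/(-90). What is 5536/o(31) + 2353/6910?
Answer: -3442765457/214210 ≈ -16072.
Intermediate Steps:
o(c) = -c/90 (o(c) = c*(-1/90) = -c/90)
5536/o(31) + 2353/6910 = 5536/((-1/90*31)) + 2353/6910 = 5536/(-31/90) + 2353*(1/6910) = 5536*(-90/31) + 2353/6910 = -498240/31 + 2353/6910 = -3442765457/214210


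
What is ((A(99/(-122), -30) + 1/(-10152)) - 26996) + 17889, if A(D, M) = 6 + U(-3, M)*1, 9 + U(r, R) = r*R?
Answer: -91571041/10152 ≈ -9020.0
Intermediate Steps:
U(r, R) = -9 + R*r (U(r, R) = -9 + r*R = -9 + R*r)
A(D, M) = -3 - 3*M (A(D, M) = 6 + (-9 + M*(-3))*1 = 6 + (-9 - 3*M)*1 = 6 + (-9 - 3*M) = -3 - 3*M)
((A(99/(-122), -30) + 1/(-10152)) - 26996) + 17889 = (((-3 - 3*(-30)) + 1/(-10152)) - 26996) + 17889 = (((-3 + 90) - 1/10152) - 26996) + 17889 = ((87 - 1/10152) - 26996) + 17889 = (883223/10152 - 26996) + 17889 = -273180169/10152 + 17889 = -91571041/10152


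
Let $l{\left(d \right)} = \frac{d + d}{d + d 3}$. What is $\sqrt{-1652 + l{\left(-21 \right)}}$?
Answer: $\frac{3 i \sqrt{734}}{2} \approx 40.639 i$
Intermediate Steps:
$l{\left(d \right)} = \frac{1}{2}$ ($l{\left(d \right)} = \frac{2 d}{d + 3 d} = \frac{2 d}{4 d} = 2 d \frac{1}{4 d} = \frac{1}{2}$)
$\sqrt{-1652 + l{\left(-21 \right)}} = \sqrt{-1652 + \frac{1}{2}} = \sqrt{- \frac{3303}{2}} = \frac{3 i \sqrt{734}}{2}$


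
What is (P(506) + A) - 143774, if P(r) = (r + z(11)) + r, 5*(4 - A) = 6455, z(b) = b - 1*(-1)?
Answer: -144037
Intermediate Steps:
z(b) = 1 + b (z(b) = b + 1 = 1 + b)
A = -1287 (A = 4 - ⅕*6455 = 4 - 1291 = -1287)
P(r) = 12 + 2*r (P(r) = (r + (1 + 11)) + r = (r + 12) + r = (12 + r) + r = 12 + 2*r)
(P(506) + A) - 143774 = ((12 + 2*506) - 1287) - 143774 = ((12 + 1012) - 1287) - 143774 = (1024 - 1287) - 143774 = -263 - 143774 = -144037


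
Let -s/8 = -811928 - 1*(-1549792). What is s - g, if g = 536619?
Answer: -6439531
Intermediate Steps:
s = -5902912 (s = -8*(-811928 - 1*(-1549792)) = -8*(-811928 + 1549792) = -8*737864 = -5902912)
s - g = -5902912 - 1*536619 = -5902912 - 536619 = -6439531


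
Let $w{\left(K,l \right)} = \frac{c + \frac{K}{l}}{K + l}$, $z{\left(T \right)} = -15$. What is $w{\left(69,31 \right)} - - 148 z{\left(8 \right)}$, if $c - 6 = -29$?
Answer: $- \frac{1720661}{775} \approx -2220.2$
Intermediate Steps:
$c = -23$ ($c = 6 - 29 = -23$)
$w{\left(K,l \right)} = \frac{-23 + \frac{K}{l}}{K + l}$
$w{\left(69,31 \right)} - - 148 z{\left(8 \right)} = \frac{69 - 713}{31 \left(69 + 31\right)} - \left(-148\right) \left(-15\right) = \frac{69 - 713}{31 \cdot 100} - 2220 = \frac{1}{31} \cdot \frac{1}{100} \left(-644\right) - 2220 = - \frac{161}{775} - 2220 = - \frac{1720661}{775}$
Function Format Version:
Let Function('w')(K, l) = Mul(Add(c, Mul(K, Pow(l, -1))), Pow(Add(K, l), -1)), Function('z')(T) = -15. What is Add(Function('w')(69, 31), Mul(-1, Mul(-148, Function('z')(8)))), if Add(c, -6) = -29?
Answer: Rational(-1720661, 775) ≈ -2220.2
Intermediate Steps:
c = -23 (c = Add(6, -29) = -23)
Function('w')(K, l) = Mul(Pow(Add(K, l), -1), Add(-23, Mul(K, Pow(l, -1)))) (Function('w')(K, l) = Mul(Add(-23, Mul(K, Pow(l, -1))), Pow(Add(K, l), -1)) = Mul(Pow(Add(K, l), -1), Add(-23, Mul(K, Pow(l, -1)))))
Add(Function('w')(69, 31), Mul(-1, Mul(-148, Function('z')(8)))) = Add(Mul(Pow(31, -1), Pow(Add(69, 31), -1), Add(69, Mul(-23, 31))), Mul(-1, Mul(-148, -15))) = Add(Mul(Rational(1, 31), Pow(100, -1), Add(69, -713)), Mul(-1, 2220)) = Add(Mul(Rational(1, 31), Rational(1, 100), -644), -2220) = Add(Rational(-161, 775), -2220) = Rational(-1720661, 775)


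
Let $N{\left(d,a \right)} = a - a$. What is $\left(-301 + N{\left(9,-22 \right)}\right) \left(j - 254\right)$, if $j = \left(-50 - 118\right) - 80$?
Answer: $151102$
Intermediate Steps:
$N{\left(d,a \right)} = 0$
$j = -248$ ($j = -168 - 80 = -248$)
$\left(-301 + N{\left(9,-22 \right)}\right) \left(j - 254\right) = \left(-301 + 0\right) \left(-248 - 254\right) = \left(-301\right) \left(-502\right) = 151102$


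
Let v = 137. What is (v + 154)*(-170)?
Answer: -49470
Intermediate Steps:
(v + 154)*(-170) = (137 + 154)*(-170) = 291*(-170) = -49470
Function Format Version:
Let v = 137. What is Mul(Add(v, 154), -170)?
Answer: -49470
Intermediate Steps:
Mul(Add(v, 154), -170) = Mul(Add(137, 154), -170) = Mul(291, -170) = -49470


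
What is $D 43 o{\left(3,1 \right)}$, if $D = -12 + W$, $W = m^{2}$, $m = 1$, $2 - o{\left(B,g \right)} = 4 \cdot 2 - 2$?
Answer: $1892$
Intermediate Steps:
$o{\left(B,g \right)} = -4$ ($o{\left(B,g \right)} = 2 - \left(4 \cdot 2 - 2\right) = 2 - \left(8 - 2\right) = 2 - 6 = -4$)
$W = 1$ ($W = 1^{2} = 1$)
$D = -11$ ($D = -12 + 1 = -11$)
$D 43 o{\left(3,1 \right)} = \left(-11\right) 43 \left(-4\right) = \left(-473\right) \left(-4\right) = 1892$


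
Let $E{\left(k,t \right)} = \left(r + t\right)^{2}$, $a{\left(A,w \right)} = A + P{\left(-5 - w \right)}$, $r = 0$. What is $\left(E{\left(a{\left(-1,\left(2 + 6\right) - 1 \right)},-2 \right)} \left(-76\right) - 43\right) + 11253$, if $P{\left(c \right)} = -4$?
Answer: $10906$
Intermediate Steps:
$a{\left(A,w \right)} = -4 + A$ ($a{\left(A,w \right)} = A - 4 = -4 + A$)
$E{\left(k,t \right)} = t^{2}$ ($E{\left(k,t \right)} = \left(0 + t\right)^{2} = t^{2}$)
$\left(E{\left(a{\left(-1,\left(2 + 6\right) - 1 \right)},-2 \right)} \left(-76\right) - 43\right) + 11253 = \left(\left(-2\right)^{2} \left(-76\right) - 43\right) + 11253 = \left(4 \left(-76\right) - 43\right) + 11253 = \left(-304 - 43\right) + 11253 = -347 + 11253 = 10906$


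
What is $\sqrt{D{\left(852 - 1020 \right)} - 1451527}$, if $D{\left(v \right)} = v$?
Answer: $i \sqrt{1451695} \approx 1204.9 i$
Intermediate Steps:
$\sqrt{D{\left(852 - 1020 \right)} - 1451527} = \sqrt{\left(852 - 1020\right) - 1451527} = \sqrt{-168 - 1451527} = \sqrt{-1451695} = i \sqrt{1451695}$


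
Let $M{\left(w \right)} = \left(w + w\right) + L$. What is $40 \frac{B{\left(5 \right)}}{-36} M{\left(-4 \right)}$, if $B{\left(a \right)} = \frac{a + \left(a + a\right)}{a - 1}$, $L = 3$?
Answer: $\frac{125}{6} \approx 20.833$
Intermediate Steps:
$M{\left(w \right)} = 3 + 2 w$ ($M{\left(w \right)} = \left(w + w\right) + 3 = 2 w + 3 = 3 + 2 w$)
$B{\left(a \right)} = \frac{3 a}{-1 + a}$ ($B{\left(a \right)} = \frac{a + 2 a}{-1 + a} = \frac{3 a}{-1 + a}$)
$40 \frac{B{\left(5 \right)}}{-36} M{\left(-4 \right)} = 40 \frac{3 \cdot 5 \frac{1}{-1 + 5}}{-36} \left(3 + 2 \left(-4\right)\right) = 40 \cdot 3 \cdot 5 \cdot \frac{1}{4} \left(- \frac{1}{36}\right) \left(3 - 8\right) = 40 \cdot 3 \cdot 5 \cdot \frac{1}{4} \left(- \frac{1}{36}\right) \left(-5\right) = 40 \cdot \frac{15}{4} \left(- \frac{1}{36}\right) \left(-5\right) = 40 \left(- \frac{5}{48}\right) \left(-5\right) = \left(- \frac{25}{6}\right) \left(-5\right) = \frac{125}{6}$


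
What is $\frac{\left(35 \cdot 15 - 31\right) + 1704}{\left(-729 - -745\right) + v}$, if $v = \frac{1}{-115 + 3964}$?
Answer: $\frac{8460102}{61585} \approx 137.37$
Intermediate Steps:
$v = \frac{1}{3849} \approx 0.00025981$
$\frac{\left(35 \cdot 15 - 31\right) + 1704}{\left(-729 - -745\right) + v} = \frac{\left(35 \cdot 15 - 31\right) + 1704}{\left(-729 - -745\right) + \frac{1}{3849}} = \frac{\left(525 - 31\right) + 1704}{\left(-729 + 745\right) + \frac{1}{3849}} = \frac{494 + 1704}{16 + \frac{1}{3849}} = \frac{2198}{\frac{61585}{3849}} = 2198 \cdot \frac{3849}{61585} = \frac{8460102}{61585}$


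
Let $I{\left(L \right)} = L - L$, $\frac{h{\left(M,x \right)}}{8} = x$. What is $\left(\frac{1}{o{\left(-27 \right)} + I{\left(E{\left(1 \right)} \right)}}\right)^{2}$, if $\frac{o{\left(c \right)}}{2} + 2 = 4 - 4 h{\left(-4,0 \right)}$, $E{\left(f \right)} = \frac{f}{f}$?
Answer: $\frac{1}{16} \approx 0.0625$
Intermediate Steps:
$E{\left(f \right)} = 1$
$h{\left(M,x \right)} = 8 x$
$o{\left(c \right)} = 4$ ($o{\left(c \right)} = -4 + 2 \left(4 - 4 \cdot 8 \cdot 0\right) = -4 + 2 \left(4 - 0\right) = -4 + 2 \left(4 + 0\right) = -4 + 2 \cdot 4 = -4 + 8 = 4$)
$I{\left(L \right)} = 0$
$\left(\frac{1}{o{\left(-27 \right)} + I{\left(E{\left(1 \right)} \right)}}\right)^{2} = \left(\frac{1}{4 + 0}\right)^{2} = \left(\frac{1}{4}\right)^{2} = \frac{1}{16}$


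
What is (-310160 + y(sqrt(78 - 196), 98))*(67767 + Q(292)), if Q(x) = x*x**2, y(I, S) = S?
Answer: -7740652871010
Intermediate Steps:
Q(x) = x**3
(-310160 + y(sqrt(78 - 196), 98))*(67767 + Q(292)) = (-310160 + 98)*(67767 + 292**3) = -310062*(67767 + 24897088) = -310062*24964855 = -7740652871010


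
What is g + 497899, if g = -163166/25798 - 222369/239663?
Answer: 1539189038945003/3091413037 ≈ 4.9789e+5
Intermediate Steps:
g = -22420764260/3091413037 (g = -163166*1/25798 - 222369*1/239663 = -81583/12899 - 222369/239663 = -22420764260/3091413037 ≈ -7.2526)
g + 497899 = -22420764260/3091413037 + 497899 = 1539189038945003/3091413037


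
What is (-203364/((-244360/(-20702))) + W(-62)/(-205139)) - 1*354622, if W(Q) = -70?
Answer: -2330006542568009/6265970755 ≈ -3.7185e+5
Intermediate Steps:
(-203364/((-244360/(-20702))) + W(-62)/(-205139)) - 1*354622 = (-203364/((-244360/(-20702))) - 70/(-205139)) - 1*354622 = (-203364/((-244360*(-1/20702))) - 70*(-1/205139)) - 354622 = (-203364/122180/10351 + 70/205139) - 354622 = (-203364*10351/122180 + 70/205139) - 354622 = (-526255191/30545 + 70/205139) - 354622 = -107955461488399/6265970755 - 354622 = -2330006542568009/6265970755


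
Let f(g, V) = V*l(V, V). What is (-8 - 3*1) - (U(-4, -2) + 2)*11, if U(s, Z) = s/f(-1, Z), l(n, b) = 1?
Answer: -55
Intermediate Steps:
f(g, V) = V (f(g, V) = V*1 = V)
U(s, Z) = s/Z
(-8 - 3*1) - (U(-4, -2) + 2)*11 = (-8 - 3*1) - (-4/(-2) + 2)*11 = (-8 - 3) - (-4*(-½) + 2)*11 = -11 - (2 + 2)*11 = -11 - 4*11 = -11 - 1*44 = -11 - 44 = -55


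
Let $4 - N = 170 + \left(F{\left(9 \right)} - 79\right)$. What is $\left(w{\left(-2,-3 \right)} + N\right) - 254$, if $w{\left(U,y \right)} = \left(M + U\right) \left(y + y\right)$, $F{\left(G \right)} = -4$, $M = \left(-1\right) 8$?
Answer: $-277$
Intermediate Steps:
$M = -8$
$N = -83$ ($N = 4 - \left(170 - 83\right) = 4 - 87 = -83$)
$w{\left(U,y \right)} = 2 y \left(-8 + U\right)$ ($w{\left(U,y \right)} = \left(-8 + U\right) \left(y + y\right) = \left(-8 + U\right) 2 y = 2 y \left(-8 + U\right)$)
$\left(w{\left(-2,-3 \right)} + N\right) - 254 = \left(2 \left(-3\right) \left(-8 - 2\right) - 83\right) - 254 = \left(2 \left(-3\right) \left(-10\right) - 83\right) - 254 = \left(60 - 83\right) - 254 = -23 - 254 = -277$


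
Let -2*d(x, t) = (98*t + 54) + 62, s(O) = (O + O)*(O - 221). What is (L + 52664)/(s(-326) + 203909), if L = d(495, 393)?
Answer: 33349/560553 ≈ 0.059493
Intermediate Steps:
s(O) = 2*O*(-221 + O) (s(O) = (2*O)*(-221 + O) = 2*O*(-221 + O))
d(x, t) = -58 - 49*t (d(x, t) = -((98*t + 54) + 62)/2 = -((54 + 98*t) + 62)/2 = -(116 + 98*t)/2 = -58 - 49*t)
L = -19315 (L = -58 - 49*393 = -58 - 19257 = -19315)
(L + 52664)/(s(-326) + 203909) = (-19315 + 52664)/(2*(-326)*(-221 - 326) + 203909) = 33349/(2*(-326)*(-547) + 203909) = 33349/(356644 + 203909) = 33349/560553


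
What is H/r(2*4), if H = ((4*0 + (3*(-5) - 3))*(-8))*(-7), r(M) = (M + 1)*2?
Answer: -56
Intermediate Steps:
r(M) = 2 + 2*M (r(M) = (1 + M)*2 = 2 + 2*M)
H = -1008 (H = ((0 + (-15 - 3))*(-8))*(-7) = ((0 - 18)*(-8))*(-7) = -18*(-8)*(-7) = 144*(-7) = -1008)
H/r(2*4) = -1008/(2 + 2*(2*4)) = -1008/(2 + 2*8) = -1008/(2 + 16) = -1008/18 = -1008*1/18 = -56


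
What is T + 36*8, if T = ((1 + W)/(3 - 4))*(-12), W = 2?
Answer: 324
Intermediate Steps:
T = 36 (T = ((1 + 2)/(3 - 4))*(-12) = (3/(-1))*(-12) = (3*(-1))*(-12) = -3*(-12) = 36)
T + 36*8 = 36 + 36*8 = 36 + 288 = 324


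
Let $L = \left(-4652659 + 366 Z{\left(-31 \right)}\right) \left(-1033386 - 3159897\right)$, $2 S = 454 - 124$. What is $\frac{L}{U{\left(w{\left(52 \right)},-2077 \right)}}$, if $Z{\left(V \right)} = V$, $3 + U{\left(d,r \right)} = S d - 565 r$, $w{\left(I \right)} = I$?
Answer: $\frac{19557492878415}{1182082} \approx 1.6545 \cdot 10^{7}$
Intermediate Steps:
$S = 165$ ($S = \frac{454 - 124}{2} = \frac{1}{2} \cdot 330 = 165$)
$U{\left(d,r \right)} = -3 - 565 r + 165 d$ ($U{\left(d,r \right)} = -3 + \left(165 d - 565 r\right) = -3 + \left(- 565 r + 165 d\right) = -3 - 565 r + 165 d$)
$L = 19557492878415$ ($L = \left(-4652659 + 366 \left(-31\right)\right) \left(-1033386 - 3159897\right) = \left(-4652659 - 11346\right) \left(-4193283\right) = \left(-4664005\right) \left(-4193283\right) = 19557492878415$)
$\frac{L}{U{\left(w{\left(52 \right)},-2077 \right)}} = \frac{19557492878415}{-3 - -1173505 + 165 \cdot 52} = \frac{19557492878415}{-3 + 1173505 + 8580} = \frac{19557492878415}{1182082}$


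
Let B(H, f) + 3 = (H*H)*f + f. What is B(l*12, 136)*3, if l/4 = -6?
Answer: 33841551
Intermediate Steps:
l = -24 (l = 4*(-6) = -24)
B(H, f) = -3 + f + f*H**2 (B(H, f) = -3 + ((H*H)*f + f) = -3 + (H**2*f + f) = -3 + (f*H**2 + f) = -3 + (f + f*H**2) = -3 + f + f*H**2)
B(l*12, 136)*3 = (-3 + 136 + 136*(-24*12)**2)*3 = (-3 + 136 + 136*(-288)**2)*3 = (-3 + 136 + 136*82944)*3 = (-3 + 136 + 11280384)*3 = 11280517*3 = 33841551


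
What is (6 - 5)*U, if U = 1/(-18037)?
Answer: -1/18037 ≈ -5.5442e-5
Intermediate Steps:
U = -1/18037 ≈ -5.5442e-5
(6 - 5)*U = (6 - 5)*(-1/18037) = 1*(-1/18037) = -1/18037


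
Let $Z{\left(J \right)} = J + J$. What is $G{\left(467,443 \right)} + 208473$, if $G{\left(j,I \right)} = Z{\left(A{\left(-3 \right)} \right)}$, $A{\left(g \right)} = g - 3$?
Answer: $208461$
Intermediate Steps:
$A{\left(g \right)} = -3 + g$
$Z{\left(J \right)} = 2 J$
$G{\left(j,I \right)} = -12$ ($G{\left(j,I \right)} = 2 \left(-3 - 3\right) = 2 \left(-6\right) = -12$)
$G{\left(467,443 \right)} + 208473 = -12 + 208473 = 208461$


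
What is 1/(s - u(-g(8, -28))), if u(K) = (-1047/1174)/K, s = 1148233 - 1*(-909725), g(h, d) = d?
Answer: 32872/67649196423 ≈ 4.8592e-7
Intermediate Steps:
s = 2057958 (s = 1148233 + 909725 = 2057958)
u(K) = -1047/(1174*K) (u(K) = (-1047*1/1174)/K = -1047/(1174*K))
1/(s - u(-g(8, -28))) = 1/(2057958 - (-1047)/(1174*((-1*(-28))))) = 1/(2057958 - (-1047)/(1174*28)) = 1/(2057958 - 1*(-1047/32872)) = 1/(2057958 + 1047/32872) = 1/(67649196423/32872) = 32872/67649196423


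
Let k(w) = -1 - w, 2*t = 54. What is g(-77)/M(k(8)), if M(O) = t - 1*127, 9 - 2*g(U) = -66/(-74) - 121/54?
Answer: -20677/399600 ≈ -0.051744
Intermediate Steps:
t = 27 (t = (½)*54 = 27)
g(U) = 20677/3996 (g(U) = 9/2 - (-66/(-74) - 121/54)/2 = 9/2 - (-66*(-1/74) - 121*1/54)/2 = 9/2 - (33/37 - 121/54)/2 = 9/2 - ½*(-2695/1998) = 9/2 + 2695/3996 = 20677/3996)
M(O) = -100 (M(O) = 27 - 1*127 = 27 - 127 = -100)
g(-77)/M(k(8)) = (20677/3996)/(-100) = (20677/3996)*(-1/100) = -20677/399600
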